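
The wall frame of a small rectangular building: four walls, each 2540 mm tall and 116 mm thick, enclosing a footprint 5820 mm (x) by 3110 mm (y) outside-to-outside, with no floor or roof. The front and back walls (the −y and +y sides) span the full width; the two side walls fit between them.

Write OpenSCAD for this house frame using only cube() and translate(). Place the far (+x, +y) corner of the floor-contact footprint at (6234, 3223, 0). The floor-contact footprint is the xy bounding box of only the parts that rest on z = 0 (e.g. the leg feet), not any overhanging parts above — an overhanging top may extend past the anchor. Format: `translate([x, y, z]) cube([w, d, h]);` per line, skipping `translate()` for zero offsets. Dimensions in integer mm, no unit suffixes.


translate([414, 113, 0]) cube([5820, 116, 2540]);
translate([414, 3107, 0]) cube([5820, 116, 2540]);
translate([414, 229, 0]) cube([116, 2878, 2540]);
translate([6118, 229, 0]) cube([116, 2878, 2540]);


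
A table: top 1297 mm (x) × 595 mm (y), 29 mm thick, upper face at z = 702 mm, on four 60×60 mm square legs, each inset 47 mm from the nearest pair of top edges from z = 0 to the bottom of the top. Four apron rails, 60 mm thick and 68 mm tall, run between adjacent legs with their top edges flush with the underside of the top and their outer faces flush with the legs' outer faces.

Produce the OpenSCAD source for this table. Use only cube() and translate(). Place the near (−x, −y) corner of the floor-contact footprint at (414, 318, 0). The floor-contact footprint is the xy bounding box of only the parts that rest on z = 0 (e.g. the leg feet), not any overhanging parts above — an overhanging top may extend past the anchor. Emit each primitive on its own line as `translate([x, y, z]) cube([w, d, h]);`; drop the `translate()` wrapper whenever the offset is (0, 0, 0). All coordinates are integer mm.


translate([367, 271, 673]) cube([1297, 595, 29]);
translate([414, 318, 0]) cube([60, 60, 673]);
translate([1557, 318, 0]) cube([60, 60, 673]);
translate([414, 759, 0]) cube([60, 60, 673]);
translate([1557, 759, 0]) cube([60, 60, 673]);
translate([474, 318, 605]) cube([1083, 60, 68]);
translate([474, 759, 605]) cube([1083, 60, 68]);
translate([414, 378, 605]) cube([60, 381, 68]);
translate([1557, 378, 605]) cube([60, 381, 68]);


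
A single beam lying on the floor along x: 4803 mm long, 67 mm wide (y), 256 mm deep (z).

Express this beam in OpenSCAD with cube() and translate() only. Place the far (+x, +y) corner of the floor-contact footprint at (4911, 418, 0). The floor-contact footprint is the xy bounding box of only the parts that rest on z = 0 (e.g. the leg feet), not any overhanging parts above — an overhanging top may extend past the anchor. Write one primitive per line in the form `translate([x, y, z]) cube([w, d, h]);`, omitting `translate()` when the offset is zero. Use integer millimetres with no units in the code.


translate([108, 351, 0]) cube([4803, 67, 256]);


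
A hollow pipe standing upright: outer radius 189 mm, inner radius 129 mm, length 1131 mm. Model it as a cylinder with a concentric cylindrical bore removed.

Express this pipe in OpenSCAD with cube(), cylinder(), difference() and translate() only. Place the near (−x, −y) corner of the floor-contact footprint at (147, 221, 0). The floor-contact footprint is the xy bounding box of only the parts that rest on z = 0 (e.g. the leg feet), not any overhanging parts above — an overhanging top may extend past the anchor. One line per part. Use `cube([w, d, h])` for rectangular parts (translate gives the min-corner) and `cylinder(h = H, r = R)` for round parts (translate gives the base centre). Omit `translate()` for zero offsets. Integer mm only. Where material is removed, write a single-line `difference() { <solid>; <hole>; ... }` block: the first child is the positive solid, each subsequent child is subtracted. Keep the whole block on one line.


difference() { translate([336, 410, 0]) cylinder(h = 1131, r = 189); translate([336, 410, 0]) cylinder(h = 1131, r = 129); }


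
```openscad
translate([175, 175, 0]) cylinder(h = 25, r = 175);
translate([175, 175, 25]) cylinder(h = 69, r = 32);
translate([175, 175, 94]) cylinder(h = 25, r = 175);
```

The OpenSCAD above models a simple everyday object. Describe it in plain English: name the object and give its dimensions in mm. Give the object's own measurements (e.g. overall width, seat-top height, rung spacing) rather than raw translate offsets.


A spool: two coaxial disc flanges of radius 175 mm and thickness 25 mm, joined by a core cylinder of radius 32 mm and height 69 mm. The lower flange rests on z = 0 and the three cylinders share a vertical axis.


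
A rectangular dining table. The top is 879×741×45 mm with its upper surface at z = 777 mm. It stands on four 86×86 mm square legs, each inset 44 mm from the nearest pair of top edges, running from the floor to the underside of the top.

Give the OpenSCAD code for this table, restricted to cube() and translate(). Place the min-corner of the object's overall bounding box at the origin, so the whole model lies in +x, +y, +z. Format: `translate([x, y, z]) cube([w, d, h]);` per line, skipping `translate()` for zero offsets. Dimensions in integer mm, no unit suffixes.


// leg_h = 777 - 45 = 732
translate([0, 0, 732]) cube([879, 741, 45]);
translate([44, 44, 0]) cube([86, 86, 732]);
translate([749, 44, 0]) cube([86, 86, 732]);
translate([44, 611, 0]) cube([86, 86, 732]);
translate([749, 611, 0]) cube([86, 86, 732]);


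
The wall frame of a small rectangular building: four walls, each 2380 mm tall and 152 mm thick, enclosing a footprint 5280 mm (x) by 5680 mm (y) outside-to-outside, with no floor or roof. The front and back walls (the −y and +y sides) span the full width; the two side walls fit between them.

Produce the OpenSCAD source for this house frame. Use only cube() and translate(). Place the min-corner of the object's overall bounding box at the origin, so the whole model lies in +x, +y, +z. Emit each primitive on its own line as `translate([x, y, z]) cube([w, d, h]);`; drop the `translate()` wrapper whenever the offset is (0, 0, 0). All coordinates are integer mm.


cube([5280, 152, 2380]);
translate([0, 5528, 0]) cube([5280, 152, 2380]);
translate([0, 152, 0]) cube([152, 5376, 2380]);
translate([5128, 152, 0]) cube([152, 5376, 2380]);


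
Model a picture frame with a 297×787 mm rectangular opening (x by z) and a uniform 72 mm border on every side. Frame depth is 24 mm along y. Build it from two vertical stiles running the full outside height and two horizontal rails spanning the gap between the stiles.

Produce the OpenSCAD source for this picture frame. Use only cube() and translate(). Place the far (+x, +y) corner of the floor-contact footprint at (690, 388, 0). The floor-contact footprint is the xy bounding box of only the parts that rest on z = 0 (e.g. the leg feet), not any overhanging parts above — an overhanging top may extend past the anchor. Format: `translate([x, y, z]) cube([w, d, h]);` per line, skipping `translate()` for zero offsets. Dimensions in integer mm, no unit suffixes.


translate([249, 364, 0]) cube([72, 24, 931]);
translate([618, 364, 0]) cube([72, 24, 931]);
translate([321, 364, 0]) cube([297, 24, 72]);
translate([321, 364, 859]) cube([297, 24, 72]);


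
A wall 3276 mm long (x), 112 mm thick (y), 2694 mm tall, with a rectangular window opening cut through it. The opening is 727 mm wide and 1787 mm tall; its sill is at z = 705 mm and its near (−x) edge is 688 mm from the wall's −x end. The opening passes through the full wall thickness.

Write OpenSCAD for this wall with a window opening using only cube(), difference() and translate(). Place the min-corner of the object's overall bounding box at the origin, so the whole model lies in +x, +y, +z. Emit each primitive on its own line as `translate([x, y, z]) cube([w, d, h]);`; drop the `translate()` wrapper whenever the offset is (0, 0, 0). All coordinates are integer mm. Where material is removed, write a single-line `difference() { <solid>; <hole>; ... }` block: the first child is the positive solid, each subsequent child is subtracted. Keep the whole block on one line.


difference() { cube([3276, 112, 2694]); translate([688, 0, 705]) cube([727, 112, 1787]); }


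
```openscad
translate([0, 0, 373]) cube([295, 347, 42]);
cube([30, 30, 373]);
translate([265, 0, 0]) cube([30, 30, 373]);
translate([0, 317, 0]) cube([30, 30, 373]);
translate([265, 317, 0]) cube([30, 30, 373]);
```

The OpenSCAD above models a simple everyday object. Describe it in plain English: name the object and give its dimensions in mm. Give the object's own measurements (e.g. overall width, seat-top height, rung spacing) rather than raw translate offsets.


A simple wooden stool: a rectangular seat 295 mm (x) by 347 mm (y), 42 mm thick, top face at z = 415 mm, on four square legs, each 30×30 mm in cross-section. The legs rest on z = 0, each flush with a corner of the seat.


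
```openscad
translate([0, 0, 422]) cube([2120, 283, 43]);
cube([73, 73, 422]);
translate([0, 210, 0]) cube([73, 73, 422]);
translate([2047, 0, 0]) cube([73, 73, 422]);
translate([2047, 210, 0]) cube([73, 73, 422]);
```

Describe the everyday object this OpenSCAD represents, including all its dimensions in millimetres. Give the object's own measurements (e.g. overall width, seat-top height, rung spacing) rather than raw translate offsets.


A long wooden bench with a 2120 mm (x) × 283 mm (y) seat, 43 mm thick, its top surface 465 mm above the floor. Four 73 mm square legs at the seat corners, flush with the edges, run from z = 0 to the seat underside.


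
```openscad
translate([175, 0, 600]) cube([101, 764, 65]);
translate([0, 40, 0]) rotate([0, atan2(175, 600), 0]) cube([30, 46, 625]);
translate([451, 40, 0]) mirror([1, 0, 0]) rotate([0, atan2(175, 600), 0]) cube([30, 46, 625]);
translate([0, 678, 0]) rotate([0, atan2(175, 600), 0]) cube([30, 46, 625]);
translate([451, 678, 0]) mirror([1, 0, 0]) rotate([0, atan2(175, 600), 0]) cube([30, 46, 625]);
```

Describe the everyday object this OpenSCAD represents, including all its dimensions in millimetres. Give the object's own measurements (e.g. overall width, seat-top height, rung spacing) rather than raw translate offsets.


A sawhorse. A 101×764×65 mm beam (x, y, z) sits on two A-frame leg pairs. Each pair is two raked legs of 30×46 mm section (46 mm along y) splaying symmetrically in x. Each leg rises 600 mm vertically over 175 mm of horizontal reach and is 625 mm long along its own axis. Every leg's outer bottom edge rests on the floor and its outer top edge meets a bottom edge of the beam — the left legs (tilting toward +x) meet the beam's −x bottom edge, the right legs (their mirror images, tilting toward −x) meet its +x bottom edge — so the leg tops tuck under the beam, the beam's underside is 600 mm above the floor, and the feet are 451 mm apart outside-to-outside with the beam centred between them. The two leg pairs are set in 40 mm from either end of the beam.


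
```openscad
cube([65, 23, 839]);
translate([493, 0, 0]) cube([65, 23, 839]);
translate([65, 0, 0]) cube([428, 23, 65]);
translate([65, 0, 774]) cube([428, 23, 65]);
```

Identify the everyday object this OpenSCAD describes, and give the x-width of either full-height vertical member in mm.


A picture frame. The border width is 65 mm.

Four thin pieces enclosing a rectangular opening — a picture frame. The two full-height stiles are 839 mm tall; the top rail sits at z = 774 and is 65 mm tall, so the border above the opening is 839 − 774 = 65 mm, matching the stile x-width.


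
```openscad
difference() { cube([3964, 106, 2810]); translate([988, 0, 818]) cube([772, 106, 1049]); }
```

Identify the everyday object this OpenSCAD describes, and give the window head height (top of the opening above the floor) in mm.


A wall with a window opening. The window head height is 1867 mm.

A wall with a rectangular opening subtracted — a window. Sill at z = 818, opening 1049 mm tall, so the head is at 818 + 1049 = 1867 mm.


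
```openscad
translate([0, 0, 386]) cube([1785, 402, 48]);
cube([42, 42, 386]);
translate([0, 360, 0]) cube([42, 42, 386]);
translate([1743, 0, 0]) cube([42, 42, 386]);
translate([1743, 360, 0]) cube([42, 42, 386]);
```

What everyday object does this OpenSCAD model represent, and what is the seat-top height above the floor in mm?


A bench. The seat-top height is 434 mm.

A long slab on four corner posts — a bench. The slab sits at z = 386 with thickness 48, so the top is 386 + 48 = 434 mm.


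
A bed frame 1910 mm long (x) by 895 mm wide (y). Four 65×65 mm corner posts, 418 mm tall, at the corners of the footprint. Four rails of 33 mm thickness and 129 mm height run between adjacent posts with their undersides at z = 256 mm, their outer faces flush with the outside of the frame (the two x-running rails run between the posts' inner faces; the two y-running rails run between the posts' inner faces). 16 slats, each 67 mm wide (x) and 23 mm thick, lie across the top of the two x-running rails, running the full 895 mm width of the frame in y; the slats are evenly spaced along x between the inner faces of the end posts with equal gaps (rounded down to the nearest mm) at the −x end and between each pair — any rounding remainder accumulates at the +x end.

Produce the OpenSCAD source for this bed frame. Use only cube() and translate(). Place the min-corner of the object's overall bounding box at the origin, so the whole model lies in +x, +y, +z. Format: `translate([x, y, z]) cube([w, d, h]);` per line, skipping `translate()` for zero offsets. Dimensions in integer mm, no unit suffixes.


cube([65, 65, 418]);
translate([0, 830, 0]) cube([65, 65, 418]);
translate([1845, 0, 0]) cube([65, 65, 418]);
translate([1845, 830, 0]) cube([65, 65, 418]);
translate([65, 0, 256]) cube([1780, 33, 129]);
translate([65, 862, 256]) cube([1780, 33, 129]);
translate([0, 65, 256]) cube([33, 765, 129]);
translate([1877, 65, 256]) cube([33, 765, 129]);
translate([106, 0, 385]) cube([67, 895, 23]);
translate([214, 0, 385]) cube([67, 895, 23]);
translate([322, 0, 385]) cube([67, 895, 23]);
translate([430, 0, 385]) cube([67, 895, 23]);
translate([538, 0, 385]) cube([67, 895, 23]);
translate([646, 0, 385]) cube([67, 895, 23]);
translate([754, 0, 385]) cube([67, 895, 23]);
translate([862, 0, 385]) cube([67, 895, 23]);
translate([970, 0, 385]) cube([67, 895, 23]);
translate([1078, 0, 385]) cube([67, 895, 23]);
translate([1186, 0, 385]) cube([67, 895, 23]);
translate([1294, 0, 385]) cube([67, 895, 23]);
translate([1402, 0, 385]) cube([67, 895, 23]);
translate([1510, 0, 385]) cube([67, 895, 23]);
translate([1618, 0, 385]) cube([67, 895, 23]);
translate([1726, 0, 385]) cube([67, 895, 23]);


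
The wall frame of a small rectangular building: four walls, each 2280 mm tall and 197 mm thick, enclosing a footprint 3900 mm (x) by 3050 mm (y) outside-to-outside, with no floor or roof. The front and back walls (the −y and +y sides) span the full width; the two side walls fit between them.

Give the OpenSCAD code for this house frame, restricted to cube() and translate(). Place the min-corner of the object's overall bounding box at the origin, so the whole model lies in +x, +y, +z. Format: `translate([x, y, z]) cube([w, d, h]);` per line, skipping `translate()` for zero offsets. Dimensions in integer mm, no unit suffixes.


cube([3900, 197, 2280]);
translate([0, 2853, 0]) cube([3900, 197, 2280]);
translate([0, 197, 0]) cube([197, 2656, 2280]);
translate([3703, 197, 0]) cube([197, 2656, 2280]);


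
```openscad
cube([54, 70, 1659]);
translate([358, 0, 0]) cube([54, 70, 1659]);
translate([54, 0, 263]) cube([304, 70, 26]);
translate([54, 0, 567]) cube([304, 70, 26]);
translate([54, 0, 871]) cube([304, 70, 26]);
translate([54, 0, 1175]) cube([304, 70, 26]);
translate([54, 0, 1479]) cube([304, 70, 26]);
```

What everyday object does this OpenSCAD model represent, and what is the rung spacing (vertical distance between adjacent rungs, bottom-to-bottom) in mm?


A ladder. The rung spacing is 304 mm.

Two tall 54×70 posts with 5 short bars between them — a ladder. Adjacent rungs sit at z = 263 and z = 567, so the spacing is 567 − 263 = 304 mm.


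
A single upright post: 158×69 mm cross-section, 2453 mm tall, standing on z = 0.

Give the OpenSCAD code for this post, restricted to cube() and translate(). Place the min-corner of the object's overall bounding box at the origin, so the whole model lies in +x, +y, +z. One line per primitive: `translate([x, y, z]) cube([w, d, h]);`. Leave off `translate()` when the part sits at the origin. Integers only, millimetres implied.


cube([158, 69, 2453]);


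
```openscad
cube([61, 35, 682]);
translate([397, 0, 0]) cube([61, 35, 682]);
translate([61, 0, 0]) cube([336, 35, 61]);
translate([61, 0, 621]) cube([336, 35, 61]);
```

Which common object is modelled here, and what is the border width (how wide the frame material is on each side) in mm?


A picture frame. The border width is 61 mm.

Four thin pieces enclosing a rectangular opening — a picture frame. The two full-height stiles are 682 mm tall; the top rail sits at z = 621 and is 61 mm tall, so the border above the opening is 682 − 621 = 61 mm, matching the stile x-width.


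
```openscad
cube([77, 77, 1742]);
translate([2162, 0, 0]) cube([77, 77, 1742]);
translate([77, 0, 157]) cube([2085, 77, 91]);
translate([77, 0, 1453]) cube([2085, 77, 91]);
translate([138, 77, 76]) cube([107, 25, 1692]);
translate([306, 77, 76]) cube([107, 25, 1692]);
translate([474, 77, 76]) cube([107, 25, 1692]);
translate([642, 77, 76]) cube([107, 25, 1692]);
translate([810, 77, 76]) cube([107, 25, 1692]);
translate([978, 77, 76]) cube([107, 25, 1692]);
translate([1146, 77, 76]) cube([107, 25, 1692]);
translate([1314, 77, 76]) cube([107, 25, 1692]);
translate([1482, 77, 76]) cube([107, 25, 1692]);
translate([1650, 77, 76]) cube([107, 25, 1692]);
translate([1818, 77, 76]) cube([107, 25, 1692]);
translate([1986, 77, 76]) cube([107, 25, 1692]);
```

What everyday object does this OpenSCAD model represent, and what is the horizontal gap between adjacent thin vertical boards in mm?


A fence section. The picket gap is 61 mm.

Two posts, two rails, 12 pickets — a fence section. Span 2085 mm holds 12 pickets of 107 mm with 13 equal gaps: ⌊(2085 − 12·107) / 13⌋ = 61 mm.


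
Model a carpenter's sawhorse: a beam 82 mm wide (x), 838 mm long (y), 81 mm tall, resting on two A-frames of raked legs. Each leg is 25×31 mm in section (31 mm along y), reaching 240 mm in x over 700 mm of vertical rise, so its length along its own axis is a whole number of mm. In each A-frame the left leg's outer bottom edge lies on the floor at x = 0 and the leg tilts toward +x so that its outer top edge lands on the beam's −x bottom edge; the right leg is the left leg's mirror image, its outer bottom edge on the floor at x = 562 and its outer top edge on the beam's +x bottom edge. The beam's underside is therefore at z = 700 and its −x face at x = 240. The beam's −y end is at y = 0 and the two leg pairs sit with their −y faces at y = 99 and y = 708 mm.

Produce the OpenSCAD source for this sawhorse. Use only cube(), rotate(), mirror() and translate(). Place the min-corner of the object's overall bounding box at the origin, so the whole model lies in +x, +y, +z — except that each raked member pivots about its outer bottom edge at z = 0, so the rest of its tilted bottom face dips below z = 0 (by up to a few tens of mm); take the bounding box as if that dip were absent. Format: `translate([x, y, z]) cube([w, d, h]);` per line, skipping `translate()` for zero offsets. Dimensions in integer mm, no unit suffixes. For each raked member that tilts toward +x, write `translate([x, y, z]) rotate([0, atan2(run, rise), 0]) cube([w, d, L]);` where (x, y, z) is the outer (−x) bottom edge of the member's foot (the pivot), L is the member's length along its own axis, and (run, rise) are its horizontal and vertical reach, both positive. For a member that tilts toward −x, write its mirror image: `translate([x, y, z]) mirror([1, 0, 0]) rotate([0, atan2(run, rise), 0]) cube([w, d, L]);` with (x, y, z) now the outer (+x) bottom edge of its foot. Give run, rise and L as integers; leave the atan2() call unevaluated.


// leg length = √(240² + 700²) = 740
// right-leg outer foot x = 2·240 + 82 = 562
// beam min-corner = (240, 0, 700)
translate([240, 0, 700]) cube([82, 838, 81]);
translate([0, 99, 0]) rotate([0, atan2(240, 700), 0]) cube([25, 31, 740]);
translate([562, 99, 0]) mirror([1, 0, 0]) rotate([0, atan2(240, 700), 0]) cube([25, 31, 740]);
translate([0, 708, 0]) rotate([0, atan2(240, 700), 0]) cube([25, 31, 740]);
translate([562, 708, 0]) mirror([1, 0, 0]) rotate([0, atan2(240, 700), 0]) cube([25, 31, 740]);


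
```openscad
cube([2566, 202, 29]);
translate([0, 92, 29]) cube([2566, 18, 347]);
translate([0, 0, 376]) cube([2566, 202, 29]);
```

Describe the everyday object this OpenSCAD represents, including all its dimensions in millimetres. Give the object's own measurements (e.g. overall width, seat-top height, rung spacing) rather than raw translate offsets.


An I-beam lying along x, 2566 mm long. Overall section height 405 mm. Two flanges 202 mm wide (y) and 29 mm thick, one on the floor and one at the top; a web 18 mm thick runs between them, centred on the flange width.


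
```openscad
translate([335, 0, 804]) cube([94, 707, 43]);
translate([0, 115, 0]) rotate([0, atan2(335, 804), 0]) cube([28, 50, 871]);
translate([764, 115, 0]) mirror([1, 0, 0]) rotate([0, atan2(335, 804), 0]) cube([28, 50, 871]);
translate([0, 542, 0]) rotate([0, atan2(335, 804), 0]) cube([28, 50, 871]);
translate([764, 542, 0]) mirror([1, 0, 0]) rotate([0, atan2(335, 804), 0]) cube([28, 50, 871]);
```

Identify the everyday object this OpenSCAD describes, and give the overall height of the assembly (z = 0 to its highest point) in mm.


A sawhorse. The overall height is 847 mm.

A beam across two mirrored pairs of raked legs — a sawhorse. The beam's underside is at z = 804 (matching the legs' vertical rise in atan2(335, 804)) and the beam is 43 mm tall, so its top is at 804 + 43 = 847 mm. The raked legs top out at the beam's underside, so that is the highest point.


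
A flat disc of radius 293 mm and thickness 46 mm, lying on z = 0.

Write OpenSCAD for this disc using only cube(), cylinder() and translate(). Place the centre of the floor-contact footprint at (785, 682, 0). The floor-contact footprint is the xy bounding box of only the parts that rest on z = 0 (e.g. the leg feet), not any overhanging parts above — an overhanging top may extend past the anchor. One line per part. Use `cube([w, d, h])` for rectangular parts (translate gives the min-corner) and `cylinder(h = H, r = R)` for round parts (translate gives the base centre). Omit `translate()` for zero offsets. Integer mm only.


translate([785, 682, 0]) cylinder(h = 46, r = 293);


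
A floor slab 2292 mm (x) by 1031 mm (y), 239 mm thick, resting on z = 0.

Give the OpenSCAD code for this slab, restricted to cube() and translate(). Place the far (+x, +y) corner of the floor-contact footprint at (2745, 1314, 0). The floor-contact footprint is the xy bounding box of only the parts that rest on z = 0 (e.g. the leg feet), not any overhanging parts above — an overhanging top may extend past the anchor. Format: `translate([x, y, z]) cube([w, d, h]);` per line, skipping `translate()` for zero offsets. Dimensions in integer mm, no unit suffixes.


translate([453, 283, 0]) cube([2292, 1031, 239]);


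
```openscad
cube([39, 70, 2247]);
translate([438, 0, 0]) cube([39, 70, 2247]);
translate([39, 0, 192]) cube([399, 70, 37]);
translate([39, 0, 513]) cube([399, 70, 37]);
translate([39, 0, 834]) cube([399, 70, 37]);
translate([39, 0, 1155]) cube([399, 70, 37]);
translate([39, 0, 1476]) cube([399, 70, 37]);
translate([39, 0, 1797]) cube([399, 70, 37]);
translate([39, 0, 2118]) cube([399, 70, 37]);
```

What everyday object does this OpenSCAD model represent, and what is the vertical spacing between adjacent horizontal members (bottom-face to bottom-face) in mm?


A ladder. The rung spacing is 321 mm.

Two tall 39×70 posts with 7 short bars between them — a ladder. Adjacent rungs sit at z = 192 and z = 513, so the spacing is 513 − 192 = 321 mm.


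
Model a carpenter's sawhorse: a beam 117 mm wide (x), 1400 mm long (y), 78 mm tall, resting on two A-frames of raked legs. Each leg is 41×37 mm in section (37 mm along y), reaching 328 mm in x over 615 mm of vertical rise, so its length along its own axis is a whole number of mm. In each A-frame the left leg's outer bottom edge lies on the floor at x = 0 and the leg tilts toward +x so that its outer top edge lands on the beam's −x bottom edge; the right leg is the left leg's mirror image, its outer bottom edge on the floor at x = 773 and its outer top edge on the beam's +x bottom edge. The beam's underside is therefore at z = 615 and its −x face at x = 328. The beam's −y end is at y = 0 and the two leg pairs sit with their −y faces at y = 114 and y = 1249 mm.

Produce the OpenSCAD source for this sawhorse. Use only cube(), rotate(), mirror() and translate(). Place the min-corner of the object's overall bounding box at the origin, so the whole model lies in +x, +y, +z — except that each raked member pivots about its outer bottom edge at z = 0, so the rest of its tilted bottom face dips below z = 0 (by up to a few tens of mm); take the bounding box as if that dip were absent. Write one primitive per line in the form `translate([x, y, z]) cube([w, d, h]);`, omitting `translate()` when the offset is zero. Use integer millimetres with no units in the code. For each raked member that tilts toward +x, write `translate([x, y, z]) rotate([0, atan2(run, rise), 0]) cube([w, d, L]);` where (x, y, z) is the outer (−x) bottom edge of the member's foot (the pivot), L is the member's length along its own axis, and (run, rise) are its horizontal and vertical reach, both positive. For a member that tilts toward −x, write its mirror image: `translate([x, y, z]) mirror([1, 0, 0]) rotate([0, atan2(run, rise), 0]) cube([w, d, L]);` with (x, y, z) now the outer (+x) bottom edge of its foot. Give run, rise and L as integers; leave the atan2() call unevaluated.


// leg length = √(328² + 615²) = 697
// right-leg outer foot x = 2·328 + 117 = 773
// beam min-corner = (328, 0, 615)
translate([328, 0, 615]) cube([117, 1400, 78]);
translate([0, 114, 0]) rotate([0, atan2(328, 615), 0]) cube([41, 37, 697]);
translate([773, 114, 0]) mirror([1, 0, 0]) rotate([0, atan2(328, 615), 0]) cube([41, 37, 697]);
translate([0, 1249, 0]) rotate([0, atan2(328, 615), 0]) cube([41, 37, 697]);
translate([773, 1249, 0]) mirror([1, 0, 0]) rotate([0, atan2(328, 615), 0]) cube([41, 37, 697]);


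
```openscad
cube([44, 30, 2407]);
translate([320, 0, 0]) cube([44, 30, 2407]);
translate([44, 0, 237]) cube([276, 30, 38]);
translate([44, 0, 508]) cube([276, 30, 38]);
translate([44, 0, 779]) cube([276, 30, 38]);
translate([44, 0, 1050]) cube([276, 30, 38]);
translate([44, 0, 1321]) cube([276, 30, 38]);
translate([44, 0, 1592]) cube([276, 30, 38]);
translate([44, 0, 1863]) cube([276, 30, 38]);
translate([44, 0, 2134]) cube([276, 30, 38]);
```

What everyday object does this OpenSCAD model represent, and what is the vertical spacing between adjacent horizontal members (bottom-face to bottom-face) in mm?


A ladder. The rung spacing is 271 mm.

Two tall 44×30 posts with 8 short bars between them — a ladder. Adjacent rungs sit at z = 237 and z = 508, so the spacing is 508 − 237 = 271 mm.


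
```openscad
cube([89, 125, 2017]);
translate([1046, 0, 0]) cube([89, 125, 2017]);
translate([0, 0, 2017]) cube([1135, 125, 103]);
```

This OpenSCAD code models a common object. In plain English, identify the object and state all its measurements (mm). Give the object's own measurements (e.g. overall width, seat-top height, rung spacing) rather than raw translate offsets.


A door frame. The clear opening is 957 mm wide and 2017 mm high. Two 89 mm wide jambs, 125 mm deep, stand either side of the opening from the floor to the top of the opening. A 103 mm thick head sits across the top of both jambs, spanning the full outside width of the frame.


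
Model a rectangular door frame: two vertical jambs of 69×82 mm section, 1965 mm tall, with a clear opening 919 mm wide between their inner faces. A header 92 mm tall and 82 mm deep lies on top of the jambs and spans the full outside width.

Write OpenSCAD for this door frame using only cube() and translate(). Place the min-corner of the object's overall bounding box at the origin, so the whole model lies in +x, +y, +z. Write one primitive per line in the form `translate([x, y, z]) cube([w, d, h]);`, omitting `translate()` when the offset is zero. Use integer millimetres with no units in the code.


cube([69, 82, 1965]);
translate([988, 0, 0]) cube([69, 82, 1965]);
translate([0, 0, 1965]) cube([1057, 82, 92]);


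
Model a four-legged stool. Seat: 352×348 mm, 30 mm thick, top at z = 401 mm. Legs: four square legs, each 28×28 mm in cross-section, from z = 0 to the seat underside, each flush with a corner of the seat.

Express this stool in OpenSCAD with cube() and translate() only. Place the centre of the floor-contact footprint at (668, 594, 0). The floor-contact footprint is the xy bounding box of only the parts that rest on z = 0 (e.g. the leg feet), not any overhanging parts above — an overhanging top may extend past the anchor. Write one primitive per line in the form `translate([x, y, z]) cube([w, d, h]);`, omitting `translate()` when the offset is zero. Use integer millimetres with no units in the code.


translate([492, 420, 371]) cube([352, 348, 30]);
translate([492, 420, 0]) cube([28, 28, 371]);
translate([816, 420, 0]) cube([28, 28, 371]);
translate([492, 740, 0]) cube([28, 28, 371]);
translate([816, 740, 0]) cube([28, 28, 371]);


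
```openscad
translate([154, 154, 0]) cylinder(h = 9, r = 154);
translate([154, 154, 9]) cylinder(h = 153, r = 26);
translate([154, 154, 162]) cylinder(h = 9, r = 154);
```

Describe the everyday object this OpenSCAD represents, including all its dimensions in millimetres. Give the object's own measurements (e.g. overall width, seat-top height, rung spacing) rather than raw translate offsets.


A spool: two coaxial disc flanges of radius 154 mm and thickness 9 mm, joined by a core cylinder of radius 26 mm and height 153 mm. The lower flange rests on z = 0 and the three cylinders share a vertical axis.


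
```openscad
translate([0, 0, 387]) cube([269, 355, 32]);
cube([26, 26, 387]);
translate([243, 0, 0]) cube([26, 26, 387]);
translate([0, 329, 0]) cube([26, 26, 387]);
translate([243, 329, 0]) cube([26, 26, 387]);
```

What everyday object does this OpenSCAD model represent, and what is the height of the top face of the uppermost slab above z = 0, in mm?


A stool. The seat height is 419 mm.

A 269×355×32 slab at z = 387 on four corner posts — a stool. The seat top is 387 + 32 = 419 mm.


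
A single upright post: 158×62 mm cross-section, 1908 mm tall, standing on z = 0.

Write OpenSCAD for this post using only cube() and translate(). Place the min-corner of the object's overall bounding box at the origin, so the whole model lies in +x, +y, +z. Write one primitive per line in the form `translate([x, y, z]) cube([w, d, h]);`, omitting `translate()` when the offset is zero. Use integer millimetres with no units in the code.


cube([158, 62, 1908]);


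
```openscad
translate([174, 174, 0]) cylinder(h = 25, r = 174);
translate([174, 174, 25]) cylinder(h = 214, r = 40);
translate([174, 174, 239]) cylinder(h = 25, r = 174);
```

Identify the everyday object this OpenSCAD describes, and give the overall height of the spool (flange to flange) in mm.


A spool. The overall height is 264 mm.

Three coaxial cylinders, large–small–large — a spool. Two 25 mm flanges and a 214 mm core give 25 + 214 + 25 = 264 mm.


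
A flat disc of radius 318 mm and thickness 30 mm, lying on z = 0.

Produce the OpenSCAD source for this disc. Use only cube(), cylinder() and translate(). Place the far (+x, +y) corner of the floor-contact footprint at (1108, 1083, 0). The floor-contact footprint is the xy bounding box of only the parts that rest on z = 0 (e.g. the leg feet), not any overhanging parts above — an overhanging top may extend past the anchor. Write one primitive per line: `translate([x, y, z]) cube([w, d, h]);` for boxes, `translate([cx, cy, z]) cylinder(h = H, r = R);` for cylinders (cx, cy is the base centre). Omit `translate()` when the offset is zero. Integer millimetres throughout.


translate([790, 765, 0]) cylinder(h = 30, r = 318);


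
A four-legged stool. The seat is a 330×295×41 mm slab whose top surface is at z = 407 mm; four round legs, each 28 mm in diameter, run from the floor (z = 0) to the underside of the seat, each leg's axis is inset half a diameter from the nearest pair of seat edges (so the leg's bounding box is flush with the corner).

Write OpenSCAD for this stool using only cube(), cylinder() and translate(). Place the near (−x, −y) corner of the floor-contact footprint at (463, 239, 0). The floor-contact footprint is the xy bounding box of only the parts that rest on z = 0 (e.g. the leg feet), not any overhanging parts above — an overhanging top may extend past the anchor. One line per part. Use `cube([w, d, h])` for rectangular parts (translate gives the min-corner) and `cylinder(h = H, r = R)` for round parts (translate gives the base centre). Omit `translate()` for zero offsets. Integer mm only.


translate([463, 239, 366]) cube([330, 295, 41]);
translate([477, 253, 0]) cylinder(h = 366, r = 14);
translate([779, 253, 0]) cylinder(h = 366, r = 14);
translate([477, 520, 0]) cylinder(h = 366, r = 14);
translate([779, 520, 0]) cylinder(h = 366, r = 14);


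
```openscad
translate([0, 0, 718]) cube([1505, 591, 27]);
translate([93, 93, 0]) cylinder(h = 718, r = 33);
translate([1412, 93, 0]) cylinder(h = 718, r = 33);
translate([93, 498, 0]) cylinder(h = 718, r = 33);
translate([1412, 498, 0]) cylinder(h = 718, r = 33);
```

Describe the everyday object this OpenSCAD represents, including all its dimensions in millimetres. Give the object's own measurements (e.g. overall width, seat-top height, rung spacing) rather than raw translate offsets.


A rectangular dining table. The top is 1505×591×27 mm with its upper surface at z = 745 mm. It stands on four round legs of 66 mm diameter, each leg's bounding box inset 60 mm from the nearest pair of top edges, running from the floor to the underside of the top.


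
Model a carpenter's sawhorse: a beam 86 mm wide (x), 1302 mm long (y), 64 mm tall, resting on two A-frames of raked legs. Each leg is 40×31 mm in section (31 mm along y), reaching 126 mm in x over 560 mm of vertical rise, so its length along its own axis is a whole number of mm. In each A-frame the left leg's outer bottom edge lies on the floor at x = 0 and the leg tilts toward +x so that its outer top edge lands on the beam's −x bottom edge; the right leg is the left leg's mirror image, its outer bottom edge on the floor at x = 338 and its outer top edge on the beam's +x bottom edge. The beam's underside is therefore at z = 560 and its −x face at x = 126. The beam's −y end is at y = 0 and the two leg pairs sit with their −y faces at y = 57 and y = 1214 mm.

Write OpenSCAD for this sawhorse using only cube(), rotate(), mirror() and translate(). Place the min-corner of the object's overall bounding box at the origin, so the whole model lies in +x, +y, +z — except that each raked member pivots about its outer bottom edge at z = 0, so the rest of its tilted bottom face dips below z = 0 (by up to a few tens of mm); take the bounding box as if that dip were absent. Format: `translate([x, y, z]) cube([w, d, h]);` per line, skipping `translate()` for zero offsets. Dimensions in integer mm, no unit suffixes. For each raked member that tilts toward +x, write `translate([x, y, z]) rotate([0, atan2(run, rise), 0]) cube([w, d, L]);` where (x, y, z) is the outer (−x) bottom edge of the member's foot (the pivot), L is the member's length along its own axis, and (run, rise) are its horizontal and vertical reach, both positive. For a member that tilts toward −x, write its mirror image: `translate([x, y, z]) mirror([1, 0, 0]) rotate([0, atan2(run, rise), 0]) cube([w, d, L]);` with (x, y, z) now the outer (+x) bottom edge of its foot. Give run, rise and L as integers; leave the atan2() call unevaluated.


translate([126, 0, 560]) cube([86, 1302, 64]);
translate([0, 57, 0]) rotate([0, atan2(126, 560), 0]) cube([40, 31, 574]);
translate([338, 57, 0]) mirror([1, 0, 0]) rotate([0, atan2(126, 560), 0]) cube([40, 31, 574]);
translate([0, 1214, 0]) rotate([0, atan2(126, 560), 0]) cube([40, 31, 574]);
translate([338, 1214, 0]) mirror([1, 0, 0]) rotate([0, atan2(126, 560), 0]) cube([40, 31, 574]);


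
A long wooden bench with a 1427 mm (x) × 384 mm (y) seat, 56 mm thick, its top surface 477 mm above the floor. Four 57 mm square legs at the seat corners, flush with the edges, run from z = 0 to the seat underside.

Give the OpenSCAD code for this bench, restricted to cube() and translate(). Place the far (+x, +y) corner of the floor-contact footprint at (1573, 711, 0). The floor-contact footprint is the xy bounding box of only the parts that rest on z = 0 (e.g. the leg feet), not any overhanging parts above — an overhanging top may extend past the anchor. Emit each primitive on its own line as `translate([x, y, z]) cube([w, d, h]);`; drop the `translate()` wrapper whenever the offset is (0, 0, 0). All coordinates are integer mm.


translate([146, 327, 421]) cube([1427, 384, 56]);
translate([146, 327, 0]) cube([57, 57, 421]);
translate([146, 654, 0]) cube([57, 57, 421]);
translate([1516, 327, 0]) cube([57, 57, 421]);
translate([1516, 654, 0]) cube([57, 57, 421]);


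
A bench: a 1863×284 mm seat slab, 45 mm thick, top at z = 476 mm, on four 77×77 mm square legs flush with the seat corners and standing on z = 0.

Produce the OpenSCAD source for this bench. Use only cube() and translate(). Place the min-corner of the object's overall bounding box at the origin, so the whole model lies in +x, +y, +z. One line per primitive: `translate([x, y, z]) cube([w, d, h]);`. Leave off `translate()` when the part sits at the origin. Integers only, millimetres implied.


translate([0, 0, 431]) cube([1863, 284, 45]);
cube([77, 77, 431]);
translate([0, 207, 0]) cube([77, 77, 431]);
translate([1786, 0, 0]) cube([77, 77, 431]);
translate([1786, 207, 0]) cube([77, 77, 431]);


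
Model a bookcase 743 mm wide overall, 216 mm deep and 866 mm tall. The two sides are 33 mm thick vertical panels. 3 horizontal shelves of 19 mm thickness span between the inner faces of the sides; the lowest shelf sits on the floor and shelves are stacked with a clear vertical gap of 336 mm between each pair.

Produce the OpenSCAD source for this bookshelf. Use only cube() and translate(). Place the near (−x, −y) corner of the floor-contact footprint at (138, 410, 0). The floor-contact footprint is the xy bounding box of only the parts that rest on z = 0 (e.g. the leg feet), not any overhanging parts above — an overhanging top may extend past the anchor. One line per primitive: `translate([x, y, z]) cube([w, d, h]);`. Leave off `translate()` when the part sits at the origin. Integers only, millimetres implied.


translate([138, 410, 0]) cube([33, 216, 866]);
translate([848, 410, 0]) cube([33, 216, 866]);
translate([171, 410, 0]) cube([677, 216, 19]);
translate([171, 410, 355]) cube([677, 216, 19]);
translate([171, 410, 710]) cube([677, 216, 19]);


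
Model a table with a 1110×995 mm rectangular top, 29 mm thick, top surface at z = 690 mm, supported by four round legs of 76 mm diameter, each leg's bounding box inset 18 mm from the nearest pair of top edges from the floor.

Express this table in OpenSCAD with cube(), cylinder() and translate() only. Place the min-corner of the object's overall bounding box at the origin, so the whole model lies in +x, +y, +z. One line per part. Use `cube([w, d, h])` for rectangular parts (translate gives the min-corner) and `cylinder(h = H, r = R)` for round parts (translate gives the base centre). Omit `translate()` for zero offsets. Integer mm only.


// leg_h = 690 - 29 = 661
translate([0, 0, 661]) cube([1110, 995, 29]);
translate([56, 56, 0]) cylinder(h = 661, r = 38);
translate([1054, 56, 0]) cylinder(h = 661, r = 38);
translate([56, 939, 0]) cylinder(h = 661, r = 38);
translate([1054, 939, 0]) cylinder(h = 661, r = 38);
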